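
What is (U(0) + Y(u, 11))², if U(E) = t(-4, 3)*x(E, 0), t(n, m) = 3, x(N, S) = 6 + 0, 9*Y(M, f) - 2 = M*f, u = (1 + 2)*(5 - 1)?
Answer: 87616/81 ≈ 1081.7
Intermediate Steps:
u = 12 (u = 3*4 = 12)
Y(M, f) = 2/9 + M*f/9 (Y(M, f) = 2/9 + (M*f)/9 = 2/9 + M*f/9)
x(N, S) = 6
U(E) = 18 (U(E) = 3*6 = 18)
(U(0) + Y(u, 11))² = (18 + (2/9 + (⅑)*12*11))² = (18 + (2/9 + 44/3))² = (18 + 134/9)² = (296/9)² = 87616/81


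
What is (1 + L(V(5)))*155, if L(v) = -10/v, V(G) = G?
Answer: -155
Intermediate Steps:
(1 + L(V(5)))*155 = (1 - 10/5)*155 = (1 - 10*⅕)*155 = (1 - 2)*155 = -1*155 = -155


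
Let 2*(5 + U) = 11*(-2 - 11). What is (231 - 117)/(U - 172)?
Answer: -228/497 ≈ -0.45875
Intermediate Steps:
U = -153/2 (U = -5 + (11*(-2 - 11))/2 = -5 + (11*(-13))/2 = -5 + (½)*(-143) = -5 - 143/2 = -153/2 ≈ -76.500)
(231 - 117)/(U - 172) = (231 - 117)/(-153/2 - 172) = 114/(-497/2) = 114*(-2/497) = -228/497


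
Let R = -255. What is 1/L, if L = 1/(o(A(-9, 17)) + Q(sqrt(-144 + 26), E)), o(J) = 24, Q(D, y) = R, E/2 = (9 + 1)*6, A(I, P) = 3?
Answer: -231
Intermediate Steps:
E = 120 (E = 2*((9 + 1)*6) = 2*(10*6) = 2*60 = 120)
Q(D, y) = -255
L = -1/231 (L = 1/(24 - 255) = 1/(-231) = -1/231 ≈ -0.0043290)
1/L = 1/(-1/231) = -231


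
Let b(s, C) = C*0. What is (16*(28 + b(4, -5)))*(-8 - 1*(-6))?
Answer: -896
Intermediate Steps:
b(s, C) = 0
(16*(28 + b(4, -5)))*(-8 - 1*(-6)) = (16*(28 + 0))*(-8 - 1*(-6)) = (16*28)*(-8 + 6) = 448*(-2) = -896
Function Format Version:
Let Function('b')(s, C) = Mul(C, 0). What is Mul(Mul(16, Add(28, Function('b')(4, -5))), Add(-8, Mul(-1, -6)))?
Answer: -896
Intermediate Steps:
Function('b')(s, C) = 0
Mul(Mul(16, Add(28, Function('b')(4, -5))), Add(-8, Mul(-1, -6))) = Mul(Mul(16, Add(28, 0)), Add(-8, Mul(-1, -6))) = Mul(Mul(16, 28), Add(-8, 6)) = Mul(448, -2) = -896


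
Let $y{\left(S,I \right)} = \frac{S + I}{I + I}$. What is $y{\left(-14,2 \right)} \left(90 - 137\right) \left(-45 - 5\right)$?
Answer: $-7050$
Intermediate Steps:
$y{\left(S,I \right)} = \frac{I + S}{2 I}$
$y{\left(-14,2 \right)} \left(90 - 137\right) \left(-45 - 5\right) = \frac{2 - 14}{2 \cdot 2} \left(90 - 137\right) \left(-45 - 5\right) = \frac{1}{2} \cdot \frac{1}{2} \left(-12\right) \left(\left(-47\right) \left(-50\right)\right) = \left(-3\right) 2350 = -7050$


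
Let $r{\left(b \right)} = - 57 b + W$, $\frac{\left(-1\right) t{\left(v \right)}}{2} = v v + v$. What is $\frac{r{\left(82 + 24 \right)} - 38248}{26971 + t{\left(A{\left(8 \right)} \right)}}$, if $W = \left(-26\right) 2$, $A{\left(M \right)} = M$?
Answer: $- \frac{44342}{26827} \approx -1.6529$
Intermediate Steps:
$t{\left(v \right)} = - 2 v - 2 v^{2}$ ($t{\left(v \right)} = - 2 \left(v v + v\right) = - 2 \left(v^{2} + v\right) = - 2 \left(v + v^{2}\right) = - 2 v - 2 v^{2}$)
$W = -52$
$r{\left(b \right)} = -52 - 57 b$ ($r{\left(b \right)} = - 57 b - 52 = -52 - 57 b$)
$\frac{r{\left(82 + 24 \right)} - 38248}{26971 + t{\left(A{\left(8 \right)} \right)}} = \frac{\left(-52 - 57 \left(82 + 24\right)\right) - 38248}{26971 - 16 \left(1 + 8\right)} = \frac{\left(-52 - 6042\right) - 38248}{26971 - 16 \cdot 9} = \frac{\left(-52 - 6042\right) - 38248}{26971 - 144} = \frac{-6094 - 38248}{26827} = \left(-44342\right) \frac{1}{26827} = - \frac{44342}{26827}$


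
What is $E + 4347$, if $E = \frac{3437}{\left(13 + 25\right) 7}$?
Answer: $\frac{165677}{38} \approx 4359.9$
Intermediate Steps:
$E = \frac{491}{38}$ ($E = \frac{3437}{38 \cdot 7} = \frac{3437}{266} = 3437 \cdot \frac{1}{266} = \frac{491}{38} \approx 12.921$)
$E + 4347 = \frac{491}{38} + 4347 = \frac{165677}{38}$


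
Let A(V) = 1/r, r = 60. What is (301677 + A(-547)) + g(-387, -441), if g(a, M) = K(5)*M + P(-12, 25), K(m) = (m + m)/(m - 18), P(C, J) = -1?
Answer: 235571893/780 ≈ 3.0202e+5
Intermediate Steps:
K(m) = 2*m/(-18 + m) (K(m) = (2*m)/(-18 + m) = 2*m/(-18 + m))
g(a, M) = -1 - 10*M/13 (g(a, M) = (2*5/(-18 + 5))*M - 1 = (2*5/(-13))*M - 1 = (2*5*(-1/13))*M - 1 = -10*M/13 - 1 = -1 - 10*M/13)
A(V) = 1/60
(301677 + A(-547)) + g(-387, -441) = (301677 + 1/60) + (-1 - 10/13*(-441)) = 18100621/60 + (-1 + 4410/13) = 18100621/60 + 4397/13 = 235571893/780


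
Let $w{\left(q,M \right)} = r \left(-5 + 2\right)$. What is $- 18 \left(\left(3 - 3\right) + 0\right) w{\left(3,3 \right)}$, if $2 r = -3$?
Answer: $0$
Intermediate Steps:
$r = - \frac{3}{2}$ ($r = \frac{1}{2} \left(-3\right) = - \frac{3}{2} \approx -1.5$)
$w{\left(q,M \right)} = \frac{9}{2}$ ($w{\left(q,M \right)} = - \frac{3 \left(-5 + 2\right)}{2} = \left(- \frac{3}{2}\right) \left(-3\right) = \frac{9}{2}$)
$- 18 \left(\left(3 - 3\right) + 0\right) w{\left(3,3 \right)} = - 18 \left(\left(3 - 3\right) + 0\right) \frac{9}{2} = - 18 \left(0 + 0\right) \frac{9}{2} = \left(-18\right) 0 \cdot \frac{9}{2} = 0 \cdot \frac{9}{2} = 0$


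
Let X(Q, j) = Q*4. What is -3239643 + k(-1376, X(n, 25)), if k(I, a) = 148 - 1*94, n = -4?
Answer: -3239589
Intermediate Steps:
X(Q, j) = 4*Q
k(I, a) = 54 (k(I, a) = 148 - 94 = 54)
-3239643 + k(-1376, X(n, 25)) = -3239643 + 54 = -3239589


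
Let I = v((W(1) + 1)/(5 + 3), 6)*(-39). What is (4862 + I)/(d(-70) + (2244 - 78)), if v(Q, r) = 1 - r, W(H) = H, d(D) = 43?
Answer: 5057/2209 ≈ 2.2893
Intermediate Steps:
I = 195 (I = (1 - 1*6)*(-39) = (1 - 6)*(-39) = -5*(-39) = 195)
(4862 + I)/(d(-70) + (2244 - 78)) = (4862 + 195)/(43 + (2244 - 78)) = 5057/(43 + 2166) = 5057/2209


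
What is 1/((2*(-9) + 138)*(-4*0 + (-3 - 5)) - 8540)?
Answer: -1/9500 ≈ -0.00010526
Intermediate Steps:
1/((2*(-9) + 138)*(-4*0 + (-3 - 5)) - 8540) = 1/((-18 + 138)*(0 - 8) - 8540) = 1/(120*(-8) - 8540) = 1/(-960 - 8540) = 1/(-9500) = -1/9500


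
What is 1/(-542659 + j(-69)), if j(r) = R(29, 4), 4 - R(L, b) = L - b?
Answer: -1/542680 ≈ -1.8427e-6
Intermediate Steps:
R(L, b) = 4 + b - L (R(L, b) = 4 - (L - b) = 4 + (b - L) = 4 + b - L)
j(r) = -21 (j(r) = 4 + 4 - 1*29 = 4 + 4 - 29 = -21)
1/(-542659 + j(-69)) = 1/(-542659 - 21) = 1/(-542680) = -1/542680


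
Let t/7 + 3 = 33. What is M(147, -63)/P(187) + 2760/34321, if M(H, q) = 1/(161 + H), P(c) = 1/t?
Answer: 575535/755062 ≈ 0.76224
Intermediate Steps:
t = 210 (t = -21 + 7*33 = -21 + 231 = 210)
P(c) = 1/210
M(147, -63)/P(187) + 2760/34321 = 1/((161 + 147)*(1/210)) + 2760/34321 = 210/308 + 2760*(1/34321) = (1/308)*210 + 2760/34321 = 15/22 + 2760/34321 = 575535/755062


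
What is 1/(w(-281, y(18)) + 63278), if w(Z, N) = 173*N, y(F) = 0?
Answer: 1/63278 ≈ 1.5803e-5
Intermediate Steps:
1/(w(-281, y(18)) + 63278) = 1/(173*0 + 63278) = 1/(0 + 63278) = 1/63278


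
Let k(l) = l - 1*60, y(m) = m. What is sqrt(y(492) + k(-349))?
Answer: sqrt(83) ≈ 9.1104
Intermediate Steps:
k(l) = -60 + l (k(l) = l - 60 = -60 + l)
sqrt(y(492) + k(-349)) = sqrt(492 + (-60 - 349)) = sqrt(492 - 409) = sqrt(83)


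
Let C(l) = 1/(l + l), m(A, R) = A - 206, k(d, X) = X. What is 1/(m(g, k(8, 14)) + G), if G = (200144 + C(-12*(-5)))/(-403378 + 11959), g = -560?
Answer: -46970280/36003251761 ≈ -0.0013046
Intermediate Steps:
m(A, R) = -206 + A
C(l) = 1/(2*l)
G = -24017281/46970280 (G = (200144 + 1/(2*((-12*(-5)))))/(-403378 + 11959) = (200144 + (1/2)/60)/(-391419) = (200144 + (1/2)*(1/60))*(-1/391419) = (200144 + 1/120)*(-1/391419) = (24017281/120)*(-1/391419) = -24017281/46970280 ≈ -0.51133)
1/(m(g, k(8, 14)) + G) = 1/((-206 - 560) - 24017281/46970280) = 1/(-766 - 24017281/46970280) = 1/(-36003251761/46970280) = -46970280/36003251761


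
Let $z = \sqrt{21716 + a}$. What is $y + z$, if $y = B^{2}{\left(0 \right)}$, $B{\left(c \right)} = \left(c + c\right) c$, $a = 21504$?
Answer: $2 \sqrt{10805} \approx 207.89$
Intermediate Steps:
$B{\left(c \right)} = 2 c^{2}$ ($B{\left(c \right)} = 2 c c = 2 c^{2}$)
$y = 0$ ($y = \left(2 \cdot 0^{2}\right)^{2} = \left(2 \cdot 0\right)^{2} = 0^{2} = 0$)
$z = 2 \sqrt{10805}$ ($z = \sqrt{21716 + 21504} = \sqrt{43220} = 2 \sqrt{10805} \approx 207.89$)
$y + z = 0 + 2 \sqrt{10805} = 2 \sqrt{10805}$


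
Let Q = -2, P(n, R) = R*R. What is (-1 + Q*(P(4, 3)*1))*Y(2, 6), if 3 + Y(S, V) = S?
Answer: 19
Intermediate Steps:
Y(S, V) = -3 + S
P(n, R) = R²
(-1 + Q*(P(4, 3)*1))*Y(2, 6) = (-1 - 2*3²)*(-3 + 2) = (-1 - 18)*(-1) = -19*(-1) = 19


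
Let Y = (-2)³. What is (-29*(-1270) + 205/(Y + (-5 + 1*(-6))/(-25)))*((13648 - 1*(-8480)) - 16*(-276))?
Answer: 8792061680/9 ≈ 9.7690e+8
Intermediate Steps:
Y = -8
(-29*(-1270) + 205/(Y + (-5 + 1*(-6))/(-25)))*((13648 - 1*(-8480)) - 16*(-276)) = (-29*(-1270) + 205/(-8 + (-5 + 1*(-6))/(-25)))*((13648 - 1*(-8480)) - 16*(-276)) = (36830 + 205/(-8 + (-5 - 6)*(-1/25)))*((13648 + 8480) + 4416) = (36830 + 205/(-8 - 11*(-1/25)))*(22128 + 4416) = (36830 + 205/(-8 + 11/25))*26544 = (36830 + 205/(-189/25))*26544 = (36830 + 205*(-25/189))*26544 = (36830 - 5125/189)*26544 = (6955745/189)*26544 = 8792061680/9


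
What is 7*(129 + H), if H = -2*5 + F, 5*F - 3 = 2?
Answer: 840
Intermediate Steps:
F = 1 (F = ⅗ + (⅕)*2 = ⅗ + ⅖ = 1)
H = -9 (H = -2*5 + 1 = -10 + 1 = -9)
7*(129 + H) = 7*(129 - 9) = 7*120 = 840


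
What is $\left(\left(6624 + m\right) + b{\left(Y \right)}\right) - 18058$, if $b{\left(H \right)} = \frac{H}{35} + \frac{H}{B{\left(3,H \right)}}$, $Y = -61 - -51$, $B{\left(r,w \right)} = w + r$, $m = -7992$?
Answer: $- \frac{135974}{7} \approx -19425.0$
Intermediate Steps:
$B{\left(r,w \right)} = r + w$
$Y = -10$ ($Y = -61 + 51 = -10$)
$b{\left(H \right)} = \frac{H}{35} + \frac{H}{3 + H}$
$\left(\left(6624 + m\right) + b{\left(Y \right)}\right) - 18058 = \left(\left(6624 - 7992\right) + \frac{1}{35} \left(-10\right) \frac{1}{3 - 10} \left(38 - 10\right)\right) - 18058 = \left(-1368 + \frac{1}{35} \left(-10\right) \frac{1}{-7} \cdot 28\right) - 18058 = \left(-1368 + \frac{1}{35} \left(-10\right) \left(- \frac{1}{7}\right) 28\right) - 18058 = \left(-1368 + \frac{8}{7}\right) - 18058 = - \frac{9568}{7} - 18058 = - \frac{135974}{7}$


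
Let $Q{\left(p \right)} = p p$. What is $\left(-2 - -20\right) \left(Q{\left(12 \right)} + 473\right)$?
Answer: $11106$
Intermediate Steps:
$Q{\left(p \right)} = p^{2}$
$\left(-2 - -20\right) \left(Q{\left(12 \right)} + 473\right) = \left(-2 - -20\right) \left(12^{2} + 473\right) = \left(-2 + 20\right) \left(144 + 473\right) = 18 \cdot 617 = 11106$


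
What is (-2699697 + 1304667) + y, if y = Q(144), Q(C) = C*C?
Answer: -1374294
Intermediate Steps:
Q(C) = C**2
y = 20736 (y = 144**2 = 20736)
(-2699697 + 1304667) + y = (-2699697 + 1304667) + 20736 = -1395030 + 20736 = -1374294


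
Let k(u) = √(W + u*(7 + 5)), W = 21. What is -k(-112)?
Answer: -21*I*√3 ≈ -36.373*I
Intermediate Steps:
k(u) = √(21 + 12*u) (k(u) = √(21 + u*(7 + 5)) = √(21 + u*12) = √(21 + 12*u))
-k(-112) = -√(21 + 12*(-112)) = -√(21 - 1344) = -√(-1323) = -21*I*√3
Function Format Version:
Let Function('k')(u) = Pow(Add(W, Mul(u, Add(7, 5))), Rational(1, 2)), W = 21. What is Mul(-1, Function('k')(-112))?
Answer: Mul(-21, I, Pow(3, Rational(1, 2))) ≈ Mul(-36.373, I)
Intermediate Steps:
Function('k')(u) = Pow(Add(21, Mul(12, u)), Rational(1, 2)) (Function('k')(u) = Pow(Add(21, Mul(u, Add(7, 5))), Rational(1, 2)) = Pow(Add(21, Mul(u, 12)), Rational(1, 2)) = Pow(Add(21, Mul(12, u)), Rational(1, 2)))
Mul(-1, Function('k')(-112)) = Mul(-1, Pow(Add(21, Mul(12, -112)), Rational(1, 2))) = Mul(-1, Pow(Add(21, -1344), Rational(1, 2))) = Mul(-1, Pow(-1323, Rational(1, 2))) = Mul(-1, Mul(21, I, Pow(3, Rational(1, 2)))) = Mul(-21, I, Pow(3, Rational(1, 2)))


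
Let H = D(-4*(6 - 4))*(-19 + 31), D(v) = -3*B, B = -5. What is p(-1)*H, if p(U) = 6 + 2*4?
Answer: 2520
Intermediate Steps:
D(v) = 15 (D(v) = -3*(-5) = 15)
H = 180 (H = 15*(-19 + 31) = 15*12 = 180)
p(U) = 14 (p(U) = 6 + 8 = 14)
p(-1)*H = 14*180 = 2520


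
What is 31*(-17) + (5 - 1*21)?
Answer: -543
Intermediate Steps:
31*(-17) + (5 - 1*21) = -527 + (5 - 21) = -527 - 16 = -543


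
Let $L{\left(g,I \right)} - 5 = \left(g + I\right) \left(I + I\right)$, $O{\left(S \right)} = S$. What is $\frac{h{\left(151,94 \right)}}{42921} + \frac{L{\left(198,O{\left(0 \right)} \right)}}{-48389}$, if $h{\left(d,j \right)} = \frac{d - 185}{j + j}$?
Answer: $- \frac{20995483}{195229001286} \approx -0.00010754$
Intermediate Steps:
$h{\left(d,j \right)} = \frac{-185 + d}{2 j}$
$L{\left(g,I \right)} = 5 + 2 I \left(I + g\right)$ ($L{\left(g,I \right)} = 5 + \left(g + I\right) \left(I + I\right) = 5 + \left(I + g\right) 2 I = 5 + 2 I \left(I + g\right)$)
$\frac{h{\left(151,94 \right)}}{42921} + \frac{L{\left(198,O{\left(0 \right)} \right)}}{-48389} = \frac{\frac{1}{2} \cdot \frac{1}{94} \left(-185 + 151\right)}{42921} + \frac{5 + 2 \cdot 0^{2} + 2 \cdot 0 \cdot 198}{-48389} = \frac{1}{2} \cdot \frac{1}{94} \left(-34\right) \frac{1}{42921} + \left(5 + 2 \cdot 0 + 0\right) \left(- \frac{1}{48389}\right) = \left(- \frac{17}{94}\right) \frac{1}{42921} + \left(5 + 0 + 0\right) \left(- \frac{1}{48389}\right) = - \frac{17}{4034574} + 5 \left(- \frac{1}{48389}\right) = - \frac{17}{4034574} - \frac{5}{48389} = - \frac{20995483}{195229001286}$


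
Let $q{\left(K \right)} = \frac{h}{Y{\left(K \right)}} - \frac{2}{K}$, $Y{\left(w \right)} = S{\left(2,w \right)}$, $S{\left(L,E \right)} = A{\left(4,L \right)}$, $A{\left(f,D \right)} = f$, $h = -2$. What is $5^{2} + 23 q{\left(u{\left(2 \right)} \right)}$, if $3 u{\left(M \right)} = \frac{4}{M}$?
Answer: $- \frac{111}{2} \approx -55.5$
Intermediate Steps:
$S{\left(L,E \right)} = 4$
$Y{\left(w \right)} = 4$
$u{\left(M \right)} = \frac{4}{3 M}$ ($u{\left(M \right)} = \frac{4 \frac{1}{M}}{3} = \frac{4}{3 M}$)
$q{\left(K \right)} = - \frac{1}{2} - \frac{2}{K}$ ($q{\left(K \right)} = - \frac{2}{4} - \frac{2}{K} = \left(-2\right) \frac{1}{4} - \frac{2}{K} = - \frac{1}{2} - \frac{2}{K}$)
$5^{2} + 23 q{\left(u{\left(2 \right)} \right)} = 5^{2} + 23 \frac{-4 - \frac{4}{3 \cdot 2}}{2 \frac{4}{3 \cdot 2}} = 25 + 23 \frac{-4 - \frac{4}{3} \cdot \frac{1}{2}}{2 \cdot \frac{4}{3} \cdot \frac{1}{2}} = 25 + 23 \frac{-4 - \frac{2}{3}}{2 \cdot \frac{2}{3}} = 25 + 23 \cdot \frac{1}{2} \cdot \frac{3}{2} \left(-4 - \frac{2}{3}\right) = 25 + 23 \cdot \frac{1}{2} \cdot \frac{3}{2} \left(- \frac{14}{3}\right) = 25 + 23 \left(- \frac{7}{2}\right) = 25 - \frac{161}{2} = - \frac{111}{2}$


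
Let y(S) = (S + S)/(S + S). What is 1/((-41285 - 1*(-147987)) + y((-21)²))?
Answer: 1/106703 ≈ 9.3718e-6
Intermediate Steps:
y(S) = 1 (y(S) = (2*S)/((2*S)) = (2*S)*(1/(2*S)) = 1)
1/((-41285 - 1*(-147987)) + y((-21)²)) = 1/((-41285 - 1*(-147987)) + 1) = 1/((-41285 + 147987) + 1) = 1/(106702 + 1) = 1/106703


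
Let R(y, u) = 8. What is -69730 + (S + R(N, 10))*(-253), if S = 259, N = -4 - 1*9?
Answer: -137281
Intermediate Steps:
N = -13 (N = -4 - 9 = -13)
-69730 + (S + R(N, 10))*(-253) = -69730 + (259 + 8)*(-253) = -69730 + 267*(-253) = -69730 - 67551 = -137281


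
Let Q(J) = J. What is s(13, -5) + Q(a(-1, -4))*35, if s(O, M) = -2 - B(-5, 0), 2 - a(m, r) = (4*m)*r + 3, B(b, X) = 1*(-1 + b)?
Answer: -591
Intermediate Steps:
B(b, X) = -1 + b
a(m, r) = -1 - 4*m*r (a(m, r) = 2 - ((4*m)*r + 3) = 2 - (4*m*r + 3) = 2 - (3 + 4*m*r) = 2 + (-3 - 4*m*r) = -1 - 4*m*r)
s(O, M) = 4 (s(O, M) = -2 - (-1 - 5) = -2 - 1*(-6) = -2 + 6 = 4)
s(13, -5) + Q(a(-1, -4))*35 = 4 + (-1 - 4*(-1)*(-4))*35 = 4 + (-1 - 16)*35 = 4 - 17*35 = 4 - 595 = -591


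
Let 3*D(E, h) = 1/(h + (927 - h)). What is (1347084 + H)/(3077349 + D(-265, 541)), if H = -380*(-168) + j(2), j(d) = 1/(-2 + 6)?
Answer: 15695121357/34232430280 ≈ 0.45849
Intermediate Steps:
j(d) = ¼ (j(d) = 1/4 = ¼)
D(E, h) = 1/2781 (D(E, h) = 1/(3*(h + (927 - h))) = (⅓)/927 = (⅓)*(1/927) = 1/2781)
H = 255361/4 (H = -380*(-168) + ¼ = 63840 + ¼ = 255361/4 ≈ 63840.)
(1347084 + H)/(3077349 + D(-265, 541)) = (1347084 + 255361/4)/(3077349 + 1/2781) = 5643697/(4*(8558107570/2781)) = (5643697/4)*(2781/8558107570) = 15695121357/34232430280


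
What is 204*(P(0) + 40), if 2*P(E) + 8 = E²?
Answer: 7344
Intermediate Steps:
P(E) = -4 + E²/2
204*(P(0) + 40) = 204*((-4 + (½)*0²) + 40) = 204*((-4 + (½)*0) + 40) = 204*((-4 + 0) + 40) = 204*(-4 + 40) = 204*36 = 7344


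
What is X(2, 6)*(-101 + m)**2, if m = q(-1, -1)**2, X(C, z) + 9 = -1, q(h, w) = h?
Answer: -100000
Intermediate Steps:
X(C, z) = -10 (X(C, z) = -9 - 1 = -10)
m = 1 (m = (-1)**2 = 1)
X(2, 6)*(-101 + m)**2 = -10*(-101 + 1)**2 = -10*(-100)**2 = -10*10000 = -100000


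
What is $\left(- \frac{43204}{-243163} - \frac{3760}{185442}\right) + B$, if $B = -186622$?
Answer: $- \frac{4207635133383662}{22546316523} \approx -1.8662 \cdot 10^{5}$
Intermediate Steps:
$\left(- \frac{43204}{-243163} - \frac{3760}{185442}\right) + B = \left(- \frac{43204}{-243163} - \frac{3760}{185442}\right) - 186622 = \left(\left(-43204\right) \left(- \frac{1}{243163}\right) - \frac{1880}{92721}\right) - 186622 = \left(\frac{43204}{243163} - \frac{1880}{92721}\right) - 186622 = \frac{3548771644}{22546316523} - 186622 = - \frac{4207635133383662}{22546316523}$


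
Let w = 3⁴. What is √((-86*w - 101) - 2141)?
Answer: 2*I*√2302 ≈ 95.958*I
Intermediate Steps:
w = 81
√((-86*w - 101) - 2141) = √((-86*81 - 101) - 2141) = √((-6966 - 101) - 2141) = √(-7067 - 2141) = √(-9208) = 2*I*√2302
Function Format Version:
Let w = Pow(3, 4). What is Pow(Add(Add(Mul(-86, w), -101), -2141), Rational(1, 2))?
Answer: Mul(2, I, Pow(2302, Rational(1, 2))) ≈ Mul(95.958, I)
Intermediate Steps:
w = 81
Pow(Add(Add(Mul(-86, w), -101), -2141), Rational(1, 2)) = Pow(Add(Add(Mul(-86, 81), -101), -2141), Rational(1, 2)) = Pow(Add(Add(-6966, -101), -2141), Rational(1, 2)) = Pow(Add(-7067, -2141), Rational(1, 2)) = Pow(-9208, Rational(1, 2)) = Mul(2, I, Pow(2302, Rational(1, 2)))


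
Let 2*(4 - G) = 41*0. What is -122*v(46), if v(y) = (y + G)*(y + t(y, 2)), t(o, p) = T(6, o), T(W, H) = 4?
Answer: -305000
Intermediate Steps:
t(o, p) = 4
G = 4 (G = 4 - 41*0/2 = 4 - ½*0 = 4 + 0 = 4)
v(y) = (4 + y)² (v(y) = (y + 4)*(y + 4) = (4 + y)*(4 + y) = (4 + y)²)
-122*v(46) = -122*(16 + 46² + 8*46) = -122*(16 + 2116 + 368) = -122*2500 = -305000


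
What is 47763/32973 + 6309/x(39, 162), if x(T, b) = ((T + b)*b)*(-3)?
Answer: 5693167/4113666 ≈ 1.3840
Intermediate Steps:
x(T, b) = -3*b*(T + b) (x(T, b) = (b*(T + b))*(-3) = -3*b*(T + b))
47763/32973 + 6309/x(39, 162) = 47763/32973 + 6309/((-3*162*(39 + 162))) = 47763*(1/32973) + 6309/((-3*162*201)) = 549/379 + 6309/(-97686) = 549/379 + 6309*(-1/97686) = 549/379 - 701/10854 = 5693167/4113666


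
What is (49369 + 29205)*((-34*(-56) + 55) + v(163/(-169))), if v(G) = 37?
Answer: 156833704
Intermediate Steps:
(49369 + 29205)*((-34*(-56) + 55) + v(163/(-169))) = (49369 + 29205)*((-34*(-56) + 55) + 37) = 78574*((1904 + 55) + 37) = 78574*(1959 + 37) = 78574*1996 = 156833704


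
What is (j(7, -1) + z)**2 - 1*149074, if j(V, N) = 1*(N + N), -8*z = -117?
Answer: -9530535/64 ≈ -1.4891e+5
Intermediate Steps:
z = 117/8 (z = -1/8*(-117) = 117/8 ≈ 14.625)
j(V, N) = 2*N (j(V, N) = 1*(2*N) = 2*N)
(j(7, -1) + z)**2 - 1*149074 = (2*(-1) + 117/8)**2 - 1*149074 = (-2 + 117/8)**2 - 149074 = (101/8)**2 - 149074 = 10201/64 - 149074 = -9530535/64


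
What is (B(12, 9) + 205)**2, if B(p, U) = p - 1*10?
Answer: 42849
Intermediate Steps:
B(p, U) = -10 + p (B(p, U) = p - 10 = -10 + p)
(B(12, 9) + 205)**2 = ((-10 + 12) + 205)**2 = (2 + 205)**2 = 207**2 = 42849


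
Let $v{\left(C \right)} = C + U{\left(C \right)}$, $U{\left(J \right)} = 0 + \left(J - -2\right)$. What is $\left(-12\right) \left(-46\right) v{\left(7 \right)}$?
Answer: $8832$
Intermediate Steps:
$U{\left(J \right)} = 2 + J$ ($U{\left(J \right)} = 0 + \left(J + 2\right) = 0 + \left(2 + J\right) = 2 + J$)
$v{\left(C \right)} = 2 + 2 C$ ($v{\left(C \right)} = C + \left(2 + C\right) = 2 + 2 C$)
$\left(-12\right) \left(-46\right) v{\left(7 \right)} = \left(-12\right) \left(-46\right) \left(2 + 2 \cdot 7\right) = 552 \left(2 + 14\right) = 552 \cdot 16 = 8832$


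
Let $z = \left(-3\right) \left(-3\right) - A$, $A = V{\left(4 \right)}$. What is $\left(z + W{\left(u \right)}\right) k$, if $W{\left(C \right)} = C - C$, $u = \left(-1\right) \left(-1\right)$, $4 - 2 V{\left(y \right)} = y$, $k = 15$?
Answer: $135$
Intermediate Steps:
$V{\left(y \right)} = 2 - \frac{y}{2}$
$u = 1$
$A = 0$ ($A = 2 - 2 = 0$)
$W{\left(C \right)} = 0$
$z = 9$ ($z = \left(-3\right) \left(-3\right) - 0 = 9 + 0 = 9$)
$\left(z + W{\left(u \right)}\right) k = \left(9 + 0\right) 15 = 9 \cdot 15 = 135$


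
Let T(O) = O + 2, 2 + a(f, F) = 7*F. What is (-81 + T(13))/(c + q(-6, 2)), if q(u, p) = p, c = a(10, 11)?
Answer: -6/7 ≈ -0.85714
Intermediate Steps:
a(f, F) = -2 + 7*F
c = 75 (c = -2 + 7*11 = -2 + 77 = 75)
T(O) = 2 + O
(-81 + T(13))/(c + q(-6, 2)) = (-81 + (2 + 13))/(75 + 2) = (-81 + 15)/77 = -66*1/77 = -6/7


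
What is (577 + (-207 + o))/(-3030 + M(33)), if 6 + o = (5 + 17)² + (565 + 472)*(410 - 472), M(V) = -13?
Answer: 63446/3043 ≈ 20.850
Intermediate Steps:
o = -63816 (o = -6 + ((5 + 17)² + (565 + 472)*(410 - 472)) = -6 + (22² + 1037*(-62)) = -6 + (484 - 64294) = -6 - 63810 = -63816)
(577 + (-207 + o))/(-3030 + M(33)) = (577 + (-207 - 63816))/(-3030 - 13) = (577 - 64023)/(-3043) = -63446*(-1/3043) = 63446/3043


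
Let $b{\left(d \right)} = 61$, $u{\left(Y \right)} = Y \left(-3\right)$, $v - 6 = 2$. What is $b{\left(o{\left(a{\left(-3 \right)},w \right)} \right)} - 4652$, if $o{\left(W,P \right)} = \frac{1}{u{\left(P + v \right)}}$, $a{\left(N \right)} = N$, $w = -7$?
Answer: $-4591$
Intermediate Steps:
$v = 8$ ($v = 6 + 2 = 8$)
$u{\left(Y \right)} = - 3 Y$
$o{\left(W,P \right)} = \frac{1}{-24 - 3 P}$ ($o{\left(W,P \right)} = \frac{1}{\left(-3\right) \left(P + 8\right)} = \frac{1}{\left(-3\right) \left(8 + P\right)} = \frac{1}{-24 - 3 P}$)
$b{\left(o{\left(a{\left(-3 \right)},w \right)} \right)} - 4652 = 61 - 4652 = -4591$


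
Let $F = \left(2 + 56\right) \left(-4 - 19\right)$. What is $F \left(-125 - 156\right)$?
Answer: $374854$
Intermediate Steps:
$F = -1334$ ($F = 58 \left(-23\right) = -1334$)
$F \left(-125 - 156\right) = - 1334 \left(-125 - 156\right) = \left(-1334\right) \left(-281\right) = 374854$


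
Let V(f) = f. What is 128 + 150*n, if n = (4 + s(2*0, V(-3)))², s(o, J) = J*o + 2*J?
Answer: 728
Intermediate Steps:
s(o, J) = 2*J + J*o
n = 4 (n = (4 - 3*(2 + 2*0))² = (4 - 3*(2 + 0))² = (4 - 3*2)² = (4 - 6)² = (-2)² = 4)
128 + 150*n = 128 + 150*4 = 128 + 600 = 728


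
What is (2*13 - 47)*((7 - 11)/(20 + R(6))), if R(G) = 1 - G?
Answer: 28/5 ≈ 5.6000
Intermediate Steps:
(2*13 - 47)*((7 - 11)/(20 + R(6))) = (2*13 - 47)*((7 - 11)/(20 + (1 - 1*6))) = (26 - 47)*(-4/(20 + (1 - 6))) = -(-84)/(20 - 5) = -(-84)/15 = -21*(-4/15) = 28/5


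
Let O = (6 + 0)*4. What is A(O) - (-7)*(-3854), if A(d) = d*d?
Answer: -26402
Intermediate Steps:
O = 24 (O = 6*4 = 24)
A(d) = d²
A(O) - (-7)*(-3854) = 24² - (-7)*(-3854) = 576 - 1*26978 = 576 - 26978 = -26402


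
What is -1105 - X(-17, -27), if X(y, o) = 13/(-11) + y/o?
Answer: -328021/297 ≈ -1104.4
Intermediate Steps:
X(y, o) = -13/11 + y/o (X(y, o) = 13*(-1/11) + y/o = -13/11 + y/o)
-1105 - X(-17, -27) = -1105 - (-13/11 - 17/(-27)) = -1105 - (-13/11 - 17*(-1/27)) = -1105 - (-13/11 + 17/27) = -1105 - 1*(-164/297) = -1105 + 164/297 = -328021/297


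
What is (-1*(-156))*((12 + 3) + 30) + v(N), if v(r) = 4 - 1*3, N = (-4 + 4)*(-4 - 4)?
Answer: 7021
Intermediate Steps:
N = 0 (N = 0*(-8) = 0)
v(r) = 1 (v(r) = 4 - 3 = 1)
(-1*(-156))*((12 + 3) + 30) + v(N) = (-1*(-156))*((12 + 3) + 30) + 1 = 156*(15 + 30) + 1 = 156*45 + 1 = 7020 + 1 = 7021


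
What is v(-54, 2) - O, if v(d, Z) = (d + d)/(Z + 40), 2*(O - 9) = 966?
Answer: -3462/7 ≈ -494.57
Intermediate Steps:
O = 492 (O = 9 + (½)*966 = 9 + 483 = 492)
v(d, Z) = 2*d/(40 + Z) (v(d, Z) = (2*d)/(40 + Z) = 2*d/(40 + Z))
v(-54, 2) - O = 2*(-54)/(40 + 2) - 1*492 = 2*(-54)/42 - 492 = 2*(-54)*(1/42) - 492 = -18/7 - 492 = -3462/7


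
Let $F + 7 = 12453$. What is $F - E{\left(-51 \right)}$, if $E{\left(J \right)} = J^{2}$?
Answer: $9845$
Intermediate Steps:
$F = 12446$ ($F = -7 + 12453 = 12446$)
$F - E{\left(-51 \right)} = 12446 - \left(-51\right)^{2} = 12446 - 2601 = 9845$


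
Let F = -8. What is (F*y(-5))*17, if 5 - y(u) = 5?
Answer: 0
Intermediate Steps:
y(u) = 0 (y(u) = 5 - 1*5 = 5 - 5 = 0)
(F*y(-5))*17 = -8*0*17 = 0*17 = 0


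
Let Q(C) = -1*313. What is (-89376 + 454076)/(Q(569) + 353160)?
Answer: 364700/352847 ≈ 1.0336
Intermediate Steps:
Q(C) = -313
(-89376 + 454076)/(Q(569) + 353160) = (-89376 + 454076)/(-313 + 353160) = 364700/352847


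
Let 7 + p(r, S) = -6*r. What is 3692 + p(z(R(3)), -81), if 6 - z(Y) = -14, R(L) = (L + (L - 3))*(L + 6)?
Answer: 3565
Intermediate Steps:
R(L) = (-3 + 2*L)*(6 + L) (R(L) = (L + (-3 + L))*(6 + L) = (-3 + 2*L)*(6 + L))
z(Y) = 20 (z(Y) = 6 - 1*(-14) = 6 + 14 = 20)
p(r, S) = -7 - 6*r
3692 + p(z(R(3)), -81) = 3692 + (-7 - 6*20) = 3692 + (-7 - 120) = 3692 - 127 = 3565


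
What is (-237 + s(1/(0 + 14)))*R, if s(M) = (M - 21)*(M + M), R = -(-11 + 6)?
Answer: -117595/98 ≈ -1199.9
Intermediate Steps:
R = 5 (R = -1*(-5) = 5)
s(M) = 2*M*(-21 + M) (s(M) = (-21 + M)*(2*M) = 2*M*(-21 + M))
(-237 + s(1/(0 + 14)))*R = (-237 + 2*(-21 + 1/(0 + 14))/(0 + 14))*5 = (-237 + 2*(-21 + 1/14)/14)*5 = (-237 + 2*(1/14)*(-21 + 1/14))*5 = (-237 + 2*(1/14)*(-293/14))*5 = (-237 - 293/98)*5 = -23519/98*5 = -117595/98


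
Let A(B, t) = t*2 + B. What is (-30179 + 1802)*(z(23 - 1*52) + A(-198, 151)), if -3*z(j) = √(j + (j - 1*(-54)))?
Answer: -2951208 + 18918*I ≈ -2.9512e+6 + 18918.0*I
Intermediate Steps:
A(B, t) = B + 2*t (A(B, t) = 2*t + B = B + 2*t)
z(j) = -√(54 + 2*j)/3 (z(j) = -√(j + (j - 1*(-54)))/3 = -√(j + (j + 54))/3 = -√(j + (54 + j))/3 = -√(54 + 2*j)/3)
(-30179 + 1802)*(z(23 - 1*52) + A(-198, 151)) = (-30179 + 1802)*(-√(54 + 2*(23 - 1*52))/3 + (-198 + 2*151)) = -28377*(-√(54 + 2*(23 - 52))/3 + (-198 + 302)) = -28377*(-√(54 + 2*(-29))/3 + 104) = -28377*(-√(54 - 58)/3 + 104) = -28377*(-2*I/3 + 104) = -28377*(104 - 2*I/3) = -2951208 + 18918*I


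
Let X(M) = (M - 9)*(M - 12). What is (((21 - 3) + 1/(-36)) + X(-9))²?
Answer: 203205025/1296 ≈ 1.5679e+5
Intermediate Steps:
X(M) = (-12 + M)*(-9 + M) (X(M) = (-9 + M)*(-12 + M) = (-12 + M)*(-9 + M))
(((21 - 3) + 1/(-36)) + X(-9))² = (((21 - 3) + 1/(-36)) + (108 + (-9)² - 21*(-9)))² = ((18 - 1/36) + (108 + 81 + 189))² = (647/36 + 378)² = (14255/36)² = 203205025/1296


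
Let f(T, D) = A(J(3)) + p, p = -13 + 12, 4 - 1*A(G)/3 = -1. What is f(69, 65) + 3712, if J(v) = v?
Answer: 3726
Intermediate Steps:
A(G) = 15 (A(G) = 12 - 3*(-1) = 12 + 3 = 15)
p = -1
f(T, D) = 14 (f(T, D) = 15 - 1 = 14)
f(69, 65) + 3712 = 14 + 3712 = 3726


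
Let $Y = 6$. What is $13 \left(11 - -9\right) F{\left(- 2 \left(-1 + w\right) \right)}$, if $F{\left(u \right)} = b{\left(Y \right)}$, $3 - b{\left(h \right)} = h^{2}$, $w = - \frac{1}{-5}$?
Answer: $-8580$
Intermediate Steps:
$w = \frac{1}{5}$ ($w = \left(-1\right) \left(- \frac{1}{5}\right) = \frac{1}{5} \approx 0.2$)
$b{\left(h \right)} = 3 - h^{2}$
$F{\left(u \right)} = -33$ ($F{\left(u \right)} = 3 - 6^{2} = 3 - 36 = -33$)
$13 \left(11 - -9\right) F{\left(- 2 \left(-1 + w\right) \right)} = 13 \left(11 - -9\right) \left(-33\right) = 13 \left(11 + 9\right) \left(-33\right) = 13 \cdot 20 \left(-33\right) = 260 \left(-33\right) = -8580$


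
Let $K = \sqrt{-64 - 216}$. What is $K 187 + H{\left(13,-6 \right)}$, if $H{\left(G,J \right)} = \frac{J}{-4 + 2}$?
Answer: $3 + 374 i \sqrt{70} \approx 3.0 + 3129.1 i$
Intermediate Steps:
$H{\left(G,J \right)} = - \frac{J}{2}$ ($H{\left(G,J \right)} = \frac{J}{-2} = - \frac{J}{2}$)
$K = 2 i \sqrt{70}$ ($K = \sqrt{-280} = 2 i \sqrt{70} \approx 16.733 i$)
$K 187 + H{\left(13,-6 \right)} = 2 i \sqrt{70} \cdot 187 - -3 = 374 i \sqrt{70} + 3 = 3 + 374 i \sqrt{70}$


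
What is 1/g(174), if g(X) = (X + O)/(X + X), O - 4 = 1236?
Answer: 174/707 ≈ 0.24611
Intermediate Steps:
O = 1240 (O = 4 + 1236 = 1240)
g(X) = (1240 + X)/(2*X) (g(X) = (X + 1240)/(X + X) = (1240 + X)/((2*X)) = (1240 + X)*(1/(2*X)) = (1240 + X)/(2*X))
1/g(174) = 1/((½)*(1240 + 174)/174) = 1/((½)*(1/174)*1414) = 1/(707/174) = 174/707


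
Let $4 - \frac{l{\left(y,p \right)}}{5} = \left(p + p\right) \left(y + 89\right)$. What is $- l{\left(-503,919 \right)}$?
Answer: $-3804680$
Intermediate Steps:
$l{\left(y,p \right)} = 20 - 10 p \left(89 + y\right)$ ($l{\left(y,p \right)} = 20 - 5 \left(p + p\right) \left(y + 89\right) = 20 - 5 \cdot 2 p \left(89 + y\right) = 20 - 10 p \left(89 + y\right)$)
$- l{\left(-503,919 \right)} = - (20 - 817910 - 9190 \left(-503\right)) = - (20 - 817910 + 4622570) = \left(-1\right) 3804680 = -3804680$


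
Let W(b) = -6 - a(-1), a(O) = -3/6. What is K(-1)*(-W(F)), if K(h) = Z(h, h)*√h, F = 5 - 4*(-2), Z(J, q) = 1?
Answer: 11*I/2 ≈ 5.5*I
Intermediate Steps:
a(O) = -½ (a(O) = -3*⅙ = -½)
F = 13 (F = 5 + 8 = 13)
W(b) = -11/2 (W(b) = -6 - 1*(-½) = -6 + ½ = -11/2)
K(h) = √h (K(h) = 1*√h = √h)
K(-1)*(-W(F)) = √(-1)*(-1*(-11/2)) = I*(11/2) = 11*I/2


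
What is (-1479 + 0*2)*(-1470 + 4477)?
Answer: -4447353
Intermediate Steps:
(-1479 + 0*2)*(-1470 + 4477) = (-1479 + 0)*3007 = -1479*3007 = -4447353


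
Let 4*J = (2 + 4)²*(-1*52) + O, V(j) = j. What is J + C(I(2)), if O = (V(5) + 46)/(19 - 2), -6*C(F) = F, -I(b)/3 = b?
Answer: -1865/4 ≈ -466.25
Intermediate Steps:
I(b) = -3*b
C(F) = -F/6
O = 3 (O = (5 + 46)/(19 - 2) = 51/17 = 51*(1/17) = 3)
J = -1869/4 (J = ((2 + 4)²*(-1*52) + 3)/4 = (6²*(-52) + 3)/4 = (36*(-52) + 3)/4 = (-1872 + 3)/4 = (¼)*(-1869) = -1869/4 ≈ -467.25)
J + C(I(2)) = -1869/4 - (-1)*2/2 = -1869/4 - ⅙*(-6) = -1869/4 + 1 = -1865/4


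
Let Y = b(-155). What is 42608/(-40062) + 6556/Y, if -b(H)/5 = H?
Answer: 114812636/15524025 ≈ 7.3958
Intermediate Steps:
b(H) = -5*H
Y = 775 (Y = -5*(-155) = 775)
42608/(-40062) + 6556/Y = 42608/(-40062) + 6556/775 = 42608*(-1/40062) + 6556*(1/775) = -21304/20031 + 6556/775 = 114812636/15524025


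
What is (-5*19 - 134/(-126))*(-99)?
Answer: 65098/7 ≈ 9299.7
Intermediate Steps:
(-5*19 - 134/(-126))*(-99) = (-95 - 134*(-1/126))*(-99) = (-95 + 67/63)*(-99) = -5918/63*(-99) = 65098/7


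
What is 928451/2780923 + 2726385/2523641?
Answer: 9924943763446/7018051300643 ≈ 1.4142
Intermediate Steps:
928451/2780923 + 2726385/2523641 = 9924943763446/7018051300643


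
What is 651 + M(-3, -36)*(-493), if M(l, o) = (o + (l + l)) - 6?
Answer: 24315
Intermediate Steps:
M(l, o) = -6 + o + 2*l (M(l, o) = (o + 2*l) - 6 = -6 + o + 2*l)
651 + M(-3, -36)*(-493) = 651 + (-6 - 36 + 2*(-3))*(-493) = 651 + (-6 - 36 - 6)*(-493) = 651 - 48*(-493) = 651 + 23664 = 24315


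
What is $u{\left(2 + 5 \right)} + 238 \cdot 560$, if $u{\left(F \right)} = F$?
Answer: $133287$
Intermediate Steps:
$u{\left(2 + 5 \right)} + 238 \cdot 560 = \left(2 + 5\right) + 238 \cdot 560 = 7 + 133280 = 133287$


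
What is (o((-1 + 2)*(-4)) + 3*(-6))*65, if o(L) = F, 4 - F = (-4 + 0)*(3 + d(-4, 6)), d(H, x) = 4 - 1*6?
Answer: -650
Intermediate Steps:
d(H, x) = -2 (d(H, x) = 4 - 6 = -2)
F = 8 (F = 4 - (-4 + 0)*(3 - 2) = 4 - (-4) = 4 - 1*(-4) = 4 + 4 = 8)
o(L) = 8
(o((-1 + 2)*(-4)) + 3*(-6))*65 = (8 + 3*(-6))*65 = (8 - 18)*65 = -10*65 = -650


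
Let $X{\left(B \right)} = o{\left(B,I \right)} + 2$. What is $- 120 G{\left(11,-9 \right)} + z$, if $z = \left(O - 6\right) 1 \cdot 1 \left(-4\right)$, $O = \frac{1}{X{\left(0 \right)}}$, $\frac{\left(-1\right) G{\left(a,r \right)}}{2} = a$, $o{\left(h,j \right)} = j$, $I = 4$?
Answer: $\frac{7990}{3} \approx 2663.3$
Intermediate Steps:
$G{\left(a,r \right)} = - 2 a$
$X{\left(B \right)} = 6$ ($X{\left(B \right)} = 4 + 2 = 6$)
$O = \frac{1}{6} \approx 0.16667$
$z = \frac{70}{3}$ ($z = \left(\frac{1}{6} - 6\right) 1 \cdot 1 \left(-4\right) = - \frac{35 \cdot 1 \left(-4\right)}{6} = \left(- \frac{35}{6}\right) \left(-4\right) = \frac{70}{3} \approx 23.333$)
$- 120 G{\left(11,-9 \right)} + z = - 120 \left(\left(-2\right) 11\right) + \frac{70}{3} = \left(-120\right) \left(-22\right) + \frac{70}{3} = 2640 + \frac{70}{3} = \frac{7990}{3}$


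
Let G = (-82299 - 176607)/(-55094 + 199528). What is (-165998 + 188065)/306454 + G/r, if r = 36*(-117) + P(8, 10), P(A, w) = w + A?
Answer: 560273531519/7734850387041 ≈ 0.072435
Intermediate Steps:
P(A, w) = A + w
G = -129453/72217 (G = -258906/144434 = -258906*1/144434 = -129453/72217 ≈ -1.7926)
r = -4194 (r = 36*(-117) + (8 + 10) = -4212 + 18 = -4194)
(-165998 + 188065)/306454 + G/r = (-165998 + 188065)/306454 - 129453/72217/(-4194) = 22067*(1/306454) - 129453/72217*(-1/4194) = 22067/306454 + 43151/100959366 = 560273531519/7734850387041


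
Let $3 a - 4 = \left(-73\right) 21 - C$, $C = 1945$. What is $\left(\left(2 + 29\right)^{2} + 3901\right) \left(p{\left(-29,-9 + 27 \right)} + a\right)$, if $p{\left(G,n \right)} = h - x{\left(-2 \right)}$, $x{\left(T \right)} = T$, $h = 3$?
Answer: $-5605886$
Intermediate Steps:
$p{\left(G,n \right)} = 5$ ($p{\left(G,n \right)} = 3 - -2 = 3 + 2 = 5$)
$a = -1158$ ($a = \frac{4}{3} + \frac{\left(-73\right) 21 - 1945}{3} = \frac{4}{3} + \frac{-1533 - 1945}{3} = \frac{4}{3} + \frac{1}{3} \left(-3478\right) = \frac{4}{3} - \frac{3478}{3} = -1158$)
$\left(\left(2 + 29\right)^{2} + 3901\right) \left(p{\left(-29,-9 + 27 \right)} + a\right) = \left(\left(2 + 29\right)^{2} + 3901\right) \left(5 - 1158\right) = \left(31^{2} + 3901\right) \left(-1153\right) = \left(961 + 3901\right) \left(-1153\right) = 4862 \left(-1153\right) = -5605886$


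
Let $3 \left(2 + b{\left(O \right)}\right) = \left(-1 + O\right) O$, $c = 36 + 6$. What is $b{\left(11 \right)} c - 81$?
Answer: $1375$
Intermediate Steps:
$c = 42$
$b{\left(O \right)} = -2 + \frac{O \left(-1 + O\right)}{3}$ ($b{\left(O \right)} = -2 + \frac{\left(-1 + O\right) O}{3} = -2 + \frac{O \left(-1 + O\right)}{3}$)
$b{\left(11 \right)} c - 81 = \left(-2 - \frac{11}{3} + \frac{11^{2}}{3}\right) 42 - 81 = \left(-2 - \frac{11}{3} + \frac{1}{3} \cdot 121\right) 42 - 81 = \left(-2 - \frac{11}{3} + \frac{121}{3}\right) 42 - 81 = \frac{104}{3} \cdot 42 - 81 = 1456 - 81 = 1375$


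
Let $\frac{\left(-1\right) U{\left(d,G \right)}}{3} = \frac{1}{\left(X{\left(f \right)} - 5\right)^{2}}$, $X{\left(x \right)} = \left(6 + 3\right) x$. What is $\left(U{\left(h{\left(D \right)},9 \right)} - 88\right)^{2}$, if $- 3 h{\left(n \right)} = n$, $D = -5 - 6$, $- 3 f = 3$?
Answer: $\frac{297597001}{38416} \approx 7746.7$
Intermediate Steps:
$f = -1$ ($f = \left(- \frac{1}{3}\right) 3 = -1$)
$D = -11$ ($D = -5 - 6 = -11$)
$h{\left(n \right)} = - \frac{n}{3}$
$X{\left(x \right)} = 9 x$
$U{\left(d,G \right)} = - \frac{3}{196}$ ($U{\left(d,G \right)} = - \frac{3}{\left(9 \left(-1\right) - 5\right)^{2}} = - \frac{3}{\left(-9 - 5\right)^{2}} = - \frac{3}{\left(-14\right)^{2}} = - \frac{3}{196}$)
$\left(U{\left(h{\left(D \right)},9 \right)} - 88\right)^{2} = \left(- \frac{3}{196} - 88\right)^{2} = \left(- \frac{17251}{196}\right)^{2} = \frac{297597001}{38416}$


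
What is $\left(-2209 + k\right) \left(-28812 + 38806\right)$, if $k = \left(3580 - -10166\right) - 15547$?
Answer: $-40075940$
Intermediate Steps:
$k = -1801$ ($k = \left(3580 + 10166\right) - 15547 = 13746 - 15547 = -1801$)
$\left(-2209 + k\right) \left(-28812 + 38806\right) = \left(-2209 - 1801\right) \left(-28812 + 38806\right) = \left(-4010\right) 9994 = -40075940$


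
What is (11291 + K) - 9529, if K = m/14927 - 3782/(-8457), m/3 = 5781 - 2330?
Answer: 222574729153/126237639 ≈ 1763.1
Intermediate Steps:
m = 10353 (m = 3*(5781 - 2330) = 3*3451 = 10353)
K = 144009235/126237639 (K = 10353/14927 - 3782/(-8457) = 10353*(1/14927) - 3782*(-1/8457) = 10353/14927 + 3782/8457 = 144009235/126237639 ≈ 1.1408)
(11291 + K) - 9529 = (11291 + 144009235/126237639) - 9529 = 1425493191184/126237639 - 9529 = 222574729153/126237639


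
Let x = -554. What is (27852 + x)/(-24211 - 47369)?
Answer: -13649/35790 ≈ -0.38136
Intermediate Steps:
(27852 + x)/(-24211 - 47369) = (27852 - 554)/(-24211 - 47369) = 27298/(-71580) = 27298*(-1/71580) = -13649/35790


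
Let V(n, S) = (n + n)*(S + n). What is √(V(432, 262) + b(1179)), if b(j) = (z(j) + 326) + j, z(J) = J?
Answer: 10*√6023 ≈ 776.08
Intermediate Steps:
V(n, S) = 2*n*(S + n) (V(n, S) = (2*n)*(S + n) = 2*n*(S + n))
b(j) = 326 + 2*j (b(j) = (j + 326) + j = (326 + j) + j = 326 + 2*j)
√(V(432, 262) + b(1179)) = √(2*432*(262 + 432) + (326 + 2*1179)) = √(2*432*694 + (326 + 2358)) = √(599616 + 2684) = √602300 = 10*√6023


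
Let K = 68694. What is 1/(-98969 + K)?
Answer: -1/30275 ≈ -3.3031e-5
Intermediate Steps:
1/(-98969 + K) = 1/(-98969 + 68694) = 1/(-30275) = -1/30275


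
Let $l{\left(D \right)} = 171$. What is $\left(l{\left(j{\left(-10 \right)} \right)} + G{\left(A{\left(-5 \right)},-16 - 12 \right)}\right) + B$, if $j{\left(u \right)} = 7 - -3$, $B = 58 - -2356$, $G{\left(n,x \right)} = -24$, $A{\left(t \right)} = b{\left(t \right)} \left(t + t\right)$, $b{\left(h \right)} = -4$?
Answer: $2561$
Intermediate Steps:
$A{\left(t \right)} = - 8 t$ ($A{\left(t \right)} = - 4 \left(t + t\right) = - 4 \cdot 2 t = - 8 t$)
$B = 2414$ ($B = 58 + 2356 = 2414$)
$j{\left(u \right)} = 10$ ($j{\left(u \right)} = 7 + 3 = 10$)
$\left(l{\left(j{\left(-10 \right)} \right)} + G{\left(A{\left(-5 \right)},-16 - 12 \right)}\right) + B = \left(171 - 24\right) + 2414 = 147 + 2414 = 2561$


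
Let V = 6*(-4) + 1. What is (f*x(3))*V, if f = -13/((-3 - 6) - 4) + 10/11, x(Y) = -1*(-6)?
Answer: -2898/11 ≈ -263.45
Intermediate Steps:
x(Y) = 6
f = 21/11 (f = -13/(-9 - 4) + 10*(1/11) = -13/(-13) + 10/11 = -13*(-1/13) + 10/11 = 1 + 10/11 = 21/11 ≈ 1.9091)
V = -23 (V = -24 + 1 = -23)
(f*x(3))*V = ((21/11)*6)*(-23) = (126/11)*(-23) = -2898/11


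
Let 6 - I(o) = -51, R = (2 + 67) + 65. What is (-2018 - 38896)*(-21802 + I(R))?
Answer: 889674930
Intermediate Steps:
R = 134 (R = 69 + 65 = 134)
I(o) = 57 (I(o) = 6 - 1*(-51) = 6 + 51 = 57)
(-2018 - 38896)*(-21802 + I(R)) = (-2018 - 38896)*(-21802 + 57) = -40914*(-21745) = 889674930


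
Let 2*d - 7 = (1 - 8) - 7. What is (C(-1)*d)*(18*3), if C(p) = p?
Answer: 189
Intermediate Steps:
d = -7/2 (d = 7/2 + ((1 - 8) - 7)/2 = 7/2 + (-7 - 7)/2 = 7/2 + (1/2)*(-14) = 7/2 - 7 = -7/2 ≈ -3.5000)
(C(-1)*d)*(18*3) = (-1*(-7/2))*(18*3) = (7/2)*54 = 189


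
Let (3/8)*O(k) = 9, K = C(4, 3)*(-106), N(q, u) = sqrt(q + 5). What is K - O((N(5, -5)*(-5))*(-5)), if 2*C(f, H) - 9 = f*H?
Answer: -1137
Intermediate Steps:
N(q, u) = sqrt(5 + q)
C(f, H) = 9/2 + H*f/2 (C(f, H) = 9/2 + (f*H)/2 = 9/2 + (H*f)/2 = 9/2 + H*f/2)
K = -1113 (K = (9/2 + (1/2)*3*4)*(-106) = (9/2 + 6)*(-106) = (21/2)*(-106) = -1113)
O(k) = 24 (O(k) = (8/3)*9 = 24)
K - O((N(5, -5)*(-5))*(-5)) = -1113 - 1*24 = -1113 - 24 = -1137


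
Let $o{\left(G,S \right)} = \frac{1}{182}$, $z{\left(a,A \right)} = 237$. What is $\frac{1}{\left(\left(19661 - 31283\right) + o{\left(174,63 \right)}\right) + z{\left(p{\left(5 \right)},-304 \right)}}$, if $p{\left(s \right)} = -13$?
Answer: $- \frac{182}{2072069} \approx -8.7835 \cdot 10^{-5}$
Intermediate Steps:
$o{\left(G,S \right)} = \frac{1}{182}$
$\frac{1}{\left(\left(19661 - 31283\right) + o{\left(174,63 \right)}\right) + z{\left(p{\left(5 \right)},-304 \right)}} = \frac{1}{\left(\left(19661 - 31283\right) + \frac{1}{182}\right) + 237} = \frac{1}{\left(-11622 + \frac{1}{182}\right) + 237} = \frac{1}{- \frac{2115203}{182} + 237} = \frac{1}{- \frac{2072069}{182}} = - \frac{182}{2072069}$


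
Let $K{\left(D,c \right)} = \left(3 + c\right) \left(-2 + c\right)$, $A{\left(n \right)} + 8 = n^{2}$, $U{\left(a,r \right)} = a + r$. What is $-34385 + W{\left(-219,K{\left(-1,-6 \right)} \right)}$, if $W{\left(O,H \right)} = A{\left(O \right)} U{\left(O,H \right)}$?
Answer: $-9385220$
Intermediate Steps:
$A{\left(n \right)} = -8 + n^{2}$
$K{\left(D,c \right)} = \left(-2 + c\right) \left(3 + c\right)$
$W{\left(O,H \right)} = \left(-8 + O^{2}\right) \left(H + O\right)$ ($W{\left(O,H \right)} = \left(-8 + O^{2}\right) \left(O + H\right) = \left(-8 + O^{2}\right) \left(H + O\right)$)
$-34385 + W{\left(-219,K{\left(-1,-6 \right)} \right)} = -34385 + \left(-8 + \left(-219\right)^{2}\right) \left(\left(-6 - 6 + \left(-6\right)^{2}\right) - 219\right) = -34385 + \left(-8 + 47961\right) \left(\left(-6 - 6 + 36\right) - 219\right) = -34385 + 47953 \left(24 - 219\right) = -34385 + 47953 \left(-195\right) = -34385 - 9350835 = -9385220$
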